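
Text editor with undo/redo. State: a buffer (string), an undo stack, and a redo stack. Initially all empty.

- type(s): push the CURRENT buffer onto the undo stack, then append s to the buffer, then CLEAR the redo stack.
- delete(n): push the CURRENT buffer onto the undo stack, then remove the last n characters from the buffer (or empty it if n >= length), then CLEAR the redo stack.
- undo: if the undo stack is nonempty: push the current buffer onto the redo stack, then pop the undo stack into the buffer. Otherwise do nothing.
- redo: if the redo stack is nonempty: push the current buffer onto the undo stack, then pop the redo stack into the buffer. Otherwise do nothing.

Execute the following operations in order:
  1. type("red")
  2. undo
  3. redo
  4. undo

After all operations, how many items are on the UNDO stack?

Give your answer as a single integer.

Answer: 0

Derivation:
After op 1 (type): buf='red' undo_depth=1 redo_depth=0
After op 2 (undo): buf='(empty)' undo_depth=0 redo_depth=1
After op 3 (redo): buf='red' undo_depth=1 redo_depth=0
After op 4 (undo): buf='(empty)' undo_depth=0 redo_depth=1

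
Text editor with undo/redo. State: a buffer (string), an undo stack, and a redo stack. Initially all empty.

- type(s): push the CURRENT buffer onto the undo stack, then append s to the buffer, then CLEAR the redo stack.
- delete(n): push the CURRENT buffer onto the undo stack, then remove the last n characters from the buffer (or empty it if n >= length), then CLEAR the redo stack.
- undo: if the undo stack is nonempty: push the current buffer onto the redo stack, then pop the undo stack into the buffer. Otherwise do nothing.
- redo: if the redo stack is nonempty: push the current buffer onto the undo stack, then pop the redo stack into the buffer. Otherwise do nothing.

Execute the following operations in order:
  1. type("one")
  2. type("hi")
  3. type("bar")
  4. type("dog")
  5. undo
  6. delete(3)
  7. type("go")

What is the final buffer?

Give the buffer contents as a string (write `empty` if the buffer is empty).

After op 1 (type): buf='one' undo_depth=1 redo_depth=0
After op 2 (type): buf='onehi' undo_depth=2 redo_depth=0
After op 3 (type): buf='onehibar' undo_depth=3 redo_depth=0
After op 4 (type): buf='onehibardog' undo_depth=4 redo_depth=0
After op 5 (undo): buf='onehibar' undo_depth=3 redo_depth=1
After op 6 (delete): buf='onehi' undo_depth=4 redo_depth=0
After op 7 (type): buf='onehigo' undo_depth=5 redo_depth=0

Answer: onehigo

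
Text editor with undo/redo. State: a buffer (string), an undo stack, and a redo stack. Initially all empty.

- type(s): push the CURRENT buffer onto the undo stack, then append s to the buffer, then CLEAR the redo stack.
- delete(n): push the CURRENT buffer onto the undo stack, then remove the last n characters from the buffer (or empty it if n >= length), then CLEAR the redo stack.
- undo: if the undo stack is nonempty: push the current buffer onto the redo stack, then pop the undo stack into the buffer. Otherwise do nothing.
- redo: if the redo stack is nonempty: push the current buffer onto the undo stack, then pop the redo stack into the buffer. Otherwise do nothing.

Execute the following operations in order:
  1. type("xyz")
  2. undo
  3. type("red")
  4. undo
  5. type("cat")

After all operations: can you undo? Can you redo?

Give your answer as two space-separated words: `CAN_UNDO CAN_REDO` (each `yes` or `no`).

Answer: yes no

Derivation:
After op 1 (type): buf='xyz' undo_depth=1 redo_depth=0
After op 2 (undo): buf='(empty)' undo_depth=0 redo_depth=1
After op 3 (type): buf='red' undo_depth=1 redo_depth=0
After op 4 (undo): buf='(empty)' undo_depth=0 redo_depth=1
After op 5 (type): buf='cat' undo_depth=1 redo_depth=0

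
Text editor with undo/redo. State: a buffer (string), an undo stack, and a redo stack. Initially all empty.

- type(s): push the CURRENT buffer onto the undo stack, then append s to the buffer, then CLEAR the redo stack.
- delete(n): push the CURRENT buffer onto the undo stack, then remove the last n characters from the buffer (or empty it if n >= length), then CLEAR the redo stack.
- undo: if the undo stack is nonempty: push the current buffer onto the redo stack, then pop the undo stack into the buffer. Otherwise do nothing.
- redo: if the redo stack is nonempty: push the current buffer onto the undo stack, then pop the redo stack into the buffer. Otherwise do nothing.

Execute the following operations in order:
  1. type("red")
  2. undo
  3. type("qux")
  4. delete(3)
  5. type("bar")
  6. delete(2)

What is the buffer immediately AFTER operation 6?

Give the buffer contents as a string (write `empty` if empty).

After op 1 (type): buf='red' undo_depth=1 redo_depth=0
After op 2 (undo): buf='(empty)' undo_depth=0 redo_depth=1
After op 3 (type): buf='qux' undo_depth=1 redo_depth=0
After op 4 (delete): buf='(empty)' undo_depth=2 redo_depth=0
After op 5 (type): buf='bar' undo_depth=3 redo_depth=0
After op 6 (delete): buf='b' undo_depth=4 redo_depth=0

Answer: b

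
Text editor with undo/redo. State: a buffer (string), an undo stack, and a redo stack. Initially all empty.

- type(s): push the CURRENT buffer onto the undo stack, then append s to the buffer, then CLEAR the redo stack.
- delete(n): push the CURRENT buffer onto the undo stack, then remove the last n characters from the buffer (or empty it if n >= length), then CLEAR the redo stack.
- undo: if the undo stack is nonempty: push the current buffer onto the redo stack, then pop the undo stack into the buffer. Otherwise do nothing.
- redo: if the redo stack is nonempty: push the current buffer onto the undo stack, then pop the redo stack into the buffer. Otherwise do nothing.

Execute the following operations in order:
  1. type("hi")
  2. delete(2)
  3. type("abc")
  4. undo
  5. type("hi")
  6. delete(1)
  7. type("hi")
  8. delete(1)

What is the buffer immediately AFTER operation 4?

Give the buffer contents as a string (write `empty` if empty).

Answer: empty

Derivation:
After op 1 (type): buf='hi' undo_depth=1 redo_depth=0
After op 2 (delete): buf='(empty)' undo_depth=2 redo_depth=0
After op 3 (type): buf='abc' undo_depth=3 redo_depth=0
After op 4 (undo): buf='(empty)' undo_depth=2 redo_depth=1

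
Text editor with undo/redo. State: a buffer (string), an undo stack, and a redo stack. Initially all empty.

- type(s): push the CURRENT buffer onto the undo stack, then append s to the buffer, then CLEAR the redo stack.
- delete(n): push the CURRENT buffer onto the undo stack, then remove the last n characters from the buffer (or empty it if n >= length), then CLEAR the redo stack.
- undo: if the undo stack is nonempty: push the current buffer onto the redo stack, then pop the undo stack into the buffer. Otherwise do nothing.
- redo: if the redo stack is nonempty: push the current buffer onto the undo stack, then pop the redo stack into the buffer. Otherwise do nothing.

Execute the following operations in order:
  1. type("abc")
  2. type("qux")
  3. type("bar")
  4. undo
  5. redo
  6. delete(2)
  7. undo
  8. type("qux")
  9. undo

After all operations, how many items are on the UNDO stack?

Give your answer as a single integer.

Answer: 3

Derivation:
After op 1 (type): buf='abc' undo_depth=1 redo_depth=0
After op 2 (type): buf='abcqux' undo_depth=2 redo_depth=0
After op 3 (type): buf='abcquxbar' undo_depth=3 redo_depth=0
After op 4 (undo): buf='abcqux' undo_depth=2 redo_depth=1
After op 5 (redo): buf='abcquxbar' undo_depth=3 redo_depth=0
After op 6 (delete): buf='abcquxb' undo_depth=4 redo_depth=0
After op 7 (undo): buf='abcquxbar' undo_depth=3 redo_depth=1
After op 8 (type): buf='abcquxbarqux' undo_depth=4 redo_depth=0
After op 9 (undo): buf='abcquxbar' undo_depth=3 redo_depth=1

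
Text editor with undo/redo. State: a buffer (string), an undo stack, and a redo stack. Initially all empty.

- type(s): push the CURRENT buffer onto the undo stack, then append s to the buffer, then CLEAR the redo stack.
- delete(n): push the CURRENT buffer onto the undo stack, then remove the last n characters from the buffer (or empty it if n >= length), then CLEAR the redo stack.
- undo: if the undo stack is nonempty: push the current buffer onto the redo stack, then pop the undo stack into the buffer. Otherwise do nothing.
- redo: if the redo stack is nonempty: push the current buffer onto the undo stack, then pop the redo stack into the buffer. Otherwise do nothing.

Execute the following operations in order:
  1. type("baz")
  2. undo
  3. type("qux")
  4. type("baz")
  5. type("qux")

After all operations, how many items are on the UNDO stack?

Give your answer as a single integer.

After op 1 (type): buf='baz' undo_depth=1 redo_depth=0
After op 2 (undo): buf='(empty)' undo_depth=0 redo_depth=1
After op 3 (type): buf='qux' undo_depth=1 redo_depth=0
After op 4 (type): buf='quxbaz' undo_depth=2 redo_depth=0
After op 5 (type): buf='quxbazqux' undo_depth=3 redo_depth=0

Answer: 3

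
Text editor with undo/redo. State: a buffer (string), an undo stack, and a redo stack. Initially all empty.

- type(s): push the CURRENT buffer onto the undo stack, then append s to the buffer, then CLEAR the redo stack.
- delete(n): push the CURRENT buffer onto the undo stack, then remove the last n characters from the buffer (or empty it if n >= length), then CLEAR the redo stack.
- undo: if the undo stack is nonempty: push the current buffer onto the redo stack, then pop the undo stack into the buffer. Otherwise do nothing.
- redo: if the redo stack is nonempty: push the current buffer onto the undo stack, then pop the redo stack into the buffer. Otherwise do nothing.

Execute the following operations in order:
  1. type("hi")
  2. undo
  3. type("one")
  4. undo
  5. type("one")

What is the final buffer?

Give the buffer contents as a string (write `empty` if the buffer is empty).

Answer: one

Derivation:
After op 1 (type): buf='hi' undo_depth=1 redo_depth=0
After op 2 (undo): buf='(empty)' undo_depth=0 redo_depth=1
After op 3 (type): buf='one' undo_depth=1 redo_depth=0
After op 4 (undo): buf='(empty)' undo_depth=0 redo_depth=1
After op 5 (type): buf='one' undo_depth=1 redo_depth=0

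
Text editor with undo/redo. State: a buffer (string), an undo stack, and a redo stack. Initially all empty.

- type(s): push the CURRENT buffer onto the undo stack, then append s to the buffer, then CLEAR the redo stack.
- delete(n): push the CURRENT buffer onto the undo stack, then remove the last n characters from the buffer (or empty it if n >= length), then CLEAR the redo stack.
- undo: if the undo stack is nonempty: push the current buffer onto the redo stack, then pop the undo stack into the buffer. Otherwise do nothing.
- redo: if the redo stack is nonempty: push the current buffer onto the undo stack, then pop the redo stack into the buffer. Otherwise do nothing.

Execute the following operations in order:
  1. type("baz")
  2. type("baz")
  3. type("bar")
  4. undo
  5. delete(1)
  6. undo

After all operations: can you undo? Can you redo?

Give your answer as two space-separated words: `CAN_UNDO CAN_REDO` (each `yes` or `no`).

Answer: yes yes

Derivation:
After op 1 (type): buf='baz' undo_depth=1 redo_depth=0
After op 2 (type): buf='bazbaz' undo_depth=2 redo_depth=0
After op 3 (type): buf='bazbazbar' undo_depth=3 redo_depth=0
After op 4 (undo): buf='bazbaz' undo_depth=2 redo_depth=1
After op 5 (delete): buf='bazba' undo_depth=3 redo_depth=0
After op 6 (undo): buf='bazbaz' undo_depth=2 redo_depth=1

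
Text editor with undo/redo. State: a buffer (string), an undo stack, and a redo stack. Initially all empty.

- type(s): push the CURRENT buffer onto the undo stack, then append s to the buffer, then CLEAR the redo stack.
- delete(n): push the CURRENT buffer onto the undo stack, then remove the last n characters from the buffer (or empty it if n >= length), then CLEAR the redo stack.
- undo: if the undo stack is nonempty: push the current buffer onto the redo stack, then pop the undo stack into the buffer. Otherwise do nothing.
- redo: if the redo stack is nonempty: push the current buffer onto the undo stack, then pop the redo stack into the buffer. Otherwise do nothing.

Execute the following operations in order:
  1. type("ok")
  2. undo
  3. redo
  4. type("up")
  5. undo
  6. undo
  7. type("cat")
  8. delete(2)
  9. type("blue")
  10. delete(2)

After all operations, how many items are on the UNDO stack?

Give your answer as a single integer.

Answer: 4

Derivation:
After op 1 (type): buf='ok' undo_depth=1 redo_depth=0
After op 2 (undo): buf='(empty)' undo_depth=0 redo_depth=1
After op 3 (redo): buf='ok' undo_depth=1 redo_depth=0
After op 4 (type): buf='okup' undo_depth=2 redo_depth=0
After op 5 (undo): buf='ok' undo_depth=1 redo_depth=1
After op 6 (undo): buf='(empty)' undo_depth=0 redo_depth=2
After op 7 (type): buf='cat' undo_depth=1 redo_depth=0
After op 8 (delete): buf='c' undo_depth=2 redo_depth=0
After op 9 (type): buf='cblue' undo_depth=3 redo_depth=0
After op 10 (delete): buf='cbl' undo_depth=4 redo_depth=0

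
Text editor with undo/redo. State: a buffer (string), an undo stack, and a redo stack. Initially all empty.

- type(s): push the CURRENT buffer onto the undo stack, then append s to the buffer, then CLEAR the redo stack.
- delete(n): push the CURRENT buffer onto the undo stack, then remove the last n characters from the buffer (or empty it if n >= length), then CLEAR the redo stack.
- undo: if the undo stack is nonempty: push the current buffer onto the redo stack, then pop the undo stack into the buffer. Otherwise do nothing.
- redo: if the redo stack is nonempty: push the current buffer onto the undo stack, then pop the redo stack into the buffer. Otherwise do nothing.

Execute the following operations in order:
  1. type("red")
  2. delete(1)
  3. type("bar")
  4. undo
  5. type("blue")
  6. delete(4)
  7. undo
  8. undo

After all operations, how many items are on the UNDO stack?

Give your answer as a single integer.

After op 1 (type): buf='red' undo_depth=1 redo_depth=0
After op 2 (delete): buf='re' undo_depth=2 redo_depth=0
After op 3 (type): buf='rebar' undo_depth=3 redo_depth=0
After op 4 (undo): buf='re' undo_depth=2 redo_depth=1
After op 5 (type): buf='reblue' undo_depth=3 redo_depth=0
After op 6 (delete): buf='re' undo_depth=4 redo_depth=0
After op 7 (undo): buf='reblue' undo_depth=3 redo_depth=1
After op 8 (undo): buf='re' undo_depth=2 redo_depth=2

Answer: 2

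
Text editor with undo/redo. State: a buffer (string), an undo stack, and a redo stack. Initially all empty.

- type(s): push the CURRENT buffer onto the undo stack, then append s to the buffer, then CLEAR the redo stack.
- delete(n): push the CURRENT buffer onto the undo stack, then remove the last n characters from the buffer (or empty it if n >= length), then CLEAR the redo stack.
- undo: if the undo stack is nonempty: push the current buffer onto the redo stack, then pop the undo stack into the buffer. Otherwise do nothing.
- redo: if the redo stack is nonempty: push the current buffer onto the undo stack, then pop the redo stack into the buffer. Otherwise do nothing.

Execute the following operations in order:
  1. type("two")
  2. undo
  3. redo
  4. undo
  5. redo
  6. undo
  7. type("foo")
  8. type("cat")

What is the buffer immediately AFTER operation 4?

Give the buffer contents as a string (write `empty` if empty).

After op 1 (type): buf='two' undo_depth=1 redo_depth=0
After op 2 (undo): buf='(empty)' undo_depth=0 redo_depth=1
After op 3 (redo): buf='two' undo_depth=1 redo_depth=0
After op 4 (undo): buf='(empty)' undo_depth=0 redo_depth=1

Answer: empty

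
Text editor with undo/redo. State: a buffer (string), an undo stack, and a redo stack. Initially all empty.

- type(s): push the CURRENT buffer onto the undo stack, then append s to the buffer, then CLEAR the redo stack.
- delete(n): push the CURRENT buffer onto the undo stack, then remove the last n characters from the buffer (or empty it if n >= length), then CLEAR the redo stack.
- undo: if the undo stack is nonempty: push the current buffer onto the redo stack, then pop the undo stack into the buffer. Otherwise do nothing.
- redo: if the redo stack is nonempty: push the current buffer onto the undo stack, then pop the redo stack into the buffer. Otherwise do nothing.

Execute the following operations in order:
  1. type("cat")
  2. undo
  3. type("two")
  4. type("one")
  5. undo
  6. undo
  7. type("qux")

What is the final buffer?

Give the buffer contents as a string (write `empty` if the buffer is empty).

Answer: qux

Derivation:
After op 1 (type): buf='cat' undo_depth=1 redo_depth=0
After op 2 (undo): buf='(empty)' undo_depth=0 redo_depth=1
After op 3 (type): buf='two' undo_depth=1 redo_depth=0
After op 4 (type): buf='twoone' undo_depth=2 redo_depth=0
After op 5 (undo): buf='two' undo_depth=1 redo_depth=1
After op 6 (undo): buf='(empty)' undo_depth=0 redo_depth=2
After op 7 (type): buf='qux' undo_depth=1 redo_depth=0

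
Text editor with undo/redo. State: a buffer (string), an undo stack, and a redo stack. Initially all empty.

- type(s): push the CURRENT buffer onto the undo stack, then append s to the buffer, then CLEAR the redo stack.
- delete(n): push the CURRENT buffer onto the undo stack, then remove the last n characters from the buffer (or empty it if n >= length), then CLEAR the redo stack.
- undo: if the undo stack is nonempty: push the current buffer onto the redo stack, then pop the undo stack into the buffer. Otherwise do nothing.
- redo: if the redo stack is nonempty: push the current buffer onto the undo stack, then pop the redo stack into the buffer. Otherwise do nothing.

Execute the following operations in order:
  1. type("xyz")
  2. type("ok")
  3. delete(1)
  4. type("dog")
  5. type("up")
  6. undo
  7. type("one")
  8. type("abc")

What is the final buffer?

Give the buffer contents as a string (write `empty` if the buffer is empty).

Answer: xyzodogoneabc

Derivation:
After op 1 (type): buf='xyz' undo_depth=1 redo_depth=0
After op 2 (type): buf='xyzok' undo_depth=2 redo_depth=0
After op 3 (delete): buf='xyzo' undo_depth=3 redo_depth=0
After op 4 (type): buf='xyzodog' undo_depth=4 redo_depth=0
After op 5 (type): buf='xyzodogup' undo_depth=5 redo_depth=0
After op 6 (undo): buf='xyzodog' undo_depth=4 redo_depth=1
After op 7 (type): buf='xyzodogone' undo_depth=5 redo_depth=0
After op 8 (type): buf='xyzodogoneabc' undo_depth=6 redo_depth=0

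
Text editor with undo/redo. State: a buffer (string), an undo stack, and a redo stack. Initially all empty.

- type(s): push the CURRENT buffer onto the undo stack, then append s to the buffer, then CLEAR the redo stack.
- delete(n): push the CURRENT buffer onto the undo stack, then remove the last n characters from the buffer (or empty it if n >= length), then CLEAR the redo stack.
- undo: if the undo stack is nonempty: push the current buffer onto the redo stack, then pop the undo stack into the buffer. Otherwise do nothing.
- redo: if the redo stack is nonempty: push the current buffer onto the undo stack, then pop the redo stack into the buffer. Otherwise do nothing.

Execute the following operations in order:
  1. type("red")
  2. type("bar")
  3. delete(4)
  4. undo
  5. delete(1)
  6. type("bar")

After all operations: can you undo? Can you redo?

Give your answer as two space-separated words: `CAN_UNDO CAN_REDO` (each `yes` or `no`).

Answer: yes no

Derivation:
After op 1 (type): buf='red' undo_depth=1 redo_depth=0
After op 2 (type): buf='redbar' undo_depth=2 redo_depth=0
After op 3 (delete): buf='re' undo_depth=3 redo_depth=0
After op 4 (undo): buf='redbar' undo_depth=2 redo_depth=1
After op 5 (delete): buf='redba' undo_depth=3 redo_depth=0
After op 6 (type): buf='redbabar' undo_depth=4 redo_depth=0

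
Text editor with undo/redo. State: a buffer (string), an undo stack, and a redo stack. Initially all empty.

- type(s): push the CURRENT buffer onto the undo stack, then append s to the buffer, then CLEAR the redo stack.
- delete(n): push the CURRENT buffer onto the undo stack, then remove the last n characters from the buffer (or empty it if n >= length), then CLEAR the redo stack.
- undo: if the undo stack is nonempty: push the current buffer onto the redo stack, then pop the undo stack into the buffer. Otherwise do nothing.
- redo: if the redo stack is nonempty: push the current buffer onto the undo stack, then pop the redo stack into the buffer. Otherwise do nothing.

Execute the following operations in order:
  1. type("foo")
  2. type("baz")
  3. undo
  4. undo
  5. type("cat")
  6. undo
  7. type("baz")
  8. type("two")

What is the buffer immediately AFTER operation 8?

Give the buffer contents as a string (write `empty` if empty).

Answer: baztwo

Derivation:
After op 1 (type): buf='foo' undo_depth=1 redo_depth=0
After op 2 (type): buf='foobaz' undo_depth=2 redo_depth=0
After op 3 (undo): buf='foo' undo_depth=1 redo_depth=1
After op 4 (undo): buf='(empty)' undo_depth=0 redo_depth=2
After op 5 (type): buf='cat' undo_depth=1 redo_depth=0
After op 6 (undo): buf='(empty)' undo_depth=0 redo_depth=1
After op 7 (type): buf='baz' undo_depth=1 redo_depth=0
After op 8 (type): buf='baztwo' undo_depth=2 redo_depth=0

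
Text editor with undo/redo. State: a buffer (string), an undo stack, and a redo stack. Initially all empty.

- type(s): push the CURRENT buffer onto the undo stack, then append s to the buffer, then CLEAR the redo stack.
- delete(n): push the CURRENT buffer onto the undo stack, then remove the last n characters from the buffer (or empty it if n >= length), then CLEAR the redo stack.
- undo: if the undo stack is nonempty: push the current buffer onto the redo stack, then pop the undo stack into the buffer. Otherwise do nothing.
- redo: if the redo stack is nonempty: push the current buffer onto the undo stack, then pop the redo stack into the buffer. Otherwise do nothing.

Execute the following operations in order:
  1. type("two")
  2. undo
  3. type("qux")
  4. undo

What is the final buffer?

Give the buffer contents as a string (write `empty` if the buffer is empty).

After op 1 (type): buf='two' undo_depth=1 redo_depth=0
After op 2 (undo): buf='(empty)' undo_depth=0 redo_depth=1
After op 3 (type): buf='qux' undo_depth=1 redo_depth=0
After op 4 (undo): buf='(empty)' undo_depth=0 redo_depth=1

Answer: empty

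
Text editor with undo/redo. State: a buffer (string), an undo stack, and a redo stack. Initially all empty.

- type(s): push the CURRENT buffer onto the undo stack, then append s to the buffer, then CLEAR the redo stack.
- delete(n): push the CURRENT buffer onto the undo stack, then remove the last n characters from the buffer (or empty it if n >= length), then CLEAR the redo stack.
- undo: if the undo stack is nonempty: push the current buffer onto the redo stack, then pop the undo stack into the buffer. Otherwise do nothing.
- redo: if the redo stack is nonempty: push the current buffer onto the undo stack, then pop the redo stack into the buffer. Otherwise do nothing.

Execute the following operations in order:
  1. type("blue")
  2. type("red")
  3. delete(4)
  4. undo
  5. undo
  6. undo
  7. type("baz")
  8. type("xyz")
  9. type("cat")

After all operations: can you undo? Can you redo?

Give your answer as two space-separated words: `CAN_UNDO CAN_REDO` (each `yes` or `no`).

Answer: yes no

Derivation:
After op 1 (type): buf='blue' undo_depth=1 redo_depth=0
After op 2 (type): buf='bluered' undo_depth=2 redo_depth=0
After op 3 (delete): buf='blu' undo_depth=3 redo_depth=0
After op 4 (undo): buf='bluered' undo_depth=2 redo_depth=1
After op 5 (undo): buf='blue' undo_depth=1 redo_depth=2
After op 6 (undo): buf='(empty)' undo_depth=0 redo_depth=3
After op 7 (type): buf='baz' undo_depth=1 redo_depth=0
After op 8 (type): buf='bazxyz' undo_depth=2 redo_depth=0
After op 9 (type): buf='bazxyzcat' undo_depth=3 redo_depth=0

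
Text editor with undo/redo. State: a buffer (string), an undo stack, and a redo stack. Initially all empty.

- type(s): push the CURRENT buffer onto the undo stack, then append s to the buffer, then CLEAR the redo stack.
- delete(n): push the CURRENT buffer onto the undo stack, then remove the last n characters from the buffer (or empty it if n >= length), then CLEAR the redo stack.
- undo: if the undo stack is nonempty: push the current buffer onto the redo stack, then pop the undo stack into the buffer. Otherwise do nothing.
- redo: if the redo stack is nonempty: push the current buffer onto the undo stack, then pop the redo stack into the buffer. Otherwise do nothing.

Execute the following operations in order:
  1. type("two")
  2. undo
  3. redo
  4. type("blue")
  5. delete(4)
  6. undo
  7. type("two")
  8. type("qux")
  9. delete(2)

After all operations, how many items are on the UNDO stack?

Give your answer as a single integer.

Answer: 5

Derivation:
After op 1 (type): buf='two' undo_depth=1 redo_depth=0
After op 2 (undo): buf='(empty)' undo_depth=0 redo_depth=1
After op 3 (redo): buf='two' undo_depth=1 redo_depth=0
After op 4 (type): buf='twoblue' undo_depth=2 redo_depth=0
After op 5 (delete): buf='two' undo_depth=3 redo_depth=0
After op 6 (undo): buf='twoblue' undo_depth=2 redo_depth=1
After op 7 (type): buf='twobluetwo' undo_depth=3 redo_depth=0
After op 8 (type): buf='twobluetwoqux' undo_depth=4 redo_depth=0
After op 9 (delete): buf='twobluetwoq' undo_depth=5 redo_depth=0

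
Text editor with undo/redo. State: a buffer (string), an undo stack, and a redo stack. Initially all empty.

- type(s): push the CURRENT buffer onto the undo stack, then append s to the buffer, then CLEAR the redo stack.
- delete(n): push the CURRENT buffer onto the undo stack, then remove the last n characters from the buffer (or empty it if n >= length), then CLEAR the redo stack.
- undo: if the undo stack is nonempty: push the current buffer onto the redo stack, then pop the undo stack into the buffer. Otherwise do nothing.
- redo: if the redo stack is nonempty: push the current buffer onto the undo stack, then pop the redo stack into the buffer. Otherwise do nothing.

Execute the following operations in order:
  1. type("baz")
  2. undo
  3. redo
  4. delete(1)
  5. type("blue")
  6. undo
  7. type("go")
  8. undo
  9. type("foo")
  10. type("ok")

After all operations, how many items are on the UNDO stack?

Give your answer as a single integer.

Answer: 4

Derivation:
After op 1 (type): buf='baz' undo_depth=1 redo_depth=0
After op 2 (undo): buf='(empty)' undo_depth=0 redo_depth=1
After op 3 (redo): buf='baz' undo_depth=1 redo_depth=0
After op 4 (delete): buf='ba' undo_depth=2 redo_depth=0
After op 5 (type): buf='bablue' undo_depth=3 redo_depth=0
After op 6 (undo): buf='ba' undo_depth=2 redo_depth=1
After op 7 (type): buf='bago' undo_depth=3 redo_depth=0
After op 8 (undo): buf='ba' undo_depth=2 redo_depth=1
After op 9 (type): buf='bafoo' undo_depth=3 redo_depth=0
After op 10 (type): buf='bafoook' undo_depth=4 redo_depth=0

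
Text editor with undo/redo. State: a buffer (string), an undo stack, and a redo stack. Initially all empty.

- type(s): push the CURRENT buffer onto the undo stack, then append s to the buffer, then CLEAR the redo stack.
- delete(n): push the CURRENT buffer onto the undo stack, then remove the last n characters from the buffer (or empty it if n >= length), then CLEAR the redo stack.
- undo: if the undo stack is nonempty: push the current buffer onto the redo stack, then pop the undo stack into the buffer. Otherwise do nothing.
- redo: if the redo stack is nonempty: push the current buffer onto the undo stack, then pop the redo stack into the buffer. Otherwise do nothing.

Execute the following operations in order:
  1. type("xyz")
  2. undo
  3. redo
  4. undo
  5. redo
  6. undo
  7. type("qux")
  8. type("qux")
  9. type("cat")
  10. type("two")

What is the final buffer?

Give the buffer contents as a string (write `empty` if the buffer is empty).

Answer: quxquxcattwo

Derivation:
After op 1 (type): buf='xyz' undo_depth=1 redo_depth=0
After op 2 (undo): buf='(empty)' undo_depth=0 redo_depth=1
After op 3 (redo): buf='xyz' undo_depth=1 redo_depth=0
After op 4 (undo): buf='(empty)' undo_depth=0 redo_depth=1
After op 5 (redo): buf='xyz' undo_depth=1 redo_depth=0
After op 6 (undo): buf='(empty)' undo_depth=0 redo_depth=1
After op 7 (type): buf='qux' undo_depth=1 redo_depth=0
After op 8 (type): buf='quxqux' undo_depth=2 redo_depth=0
After op 9 (type): buf='quxquxcat' undo_depth=3 redo_depth=0
After op 10 (type): buf='quxquxcattwo' undo_depth=4 redo_depth=0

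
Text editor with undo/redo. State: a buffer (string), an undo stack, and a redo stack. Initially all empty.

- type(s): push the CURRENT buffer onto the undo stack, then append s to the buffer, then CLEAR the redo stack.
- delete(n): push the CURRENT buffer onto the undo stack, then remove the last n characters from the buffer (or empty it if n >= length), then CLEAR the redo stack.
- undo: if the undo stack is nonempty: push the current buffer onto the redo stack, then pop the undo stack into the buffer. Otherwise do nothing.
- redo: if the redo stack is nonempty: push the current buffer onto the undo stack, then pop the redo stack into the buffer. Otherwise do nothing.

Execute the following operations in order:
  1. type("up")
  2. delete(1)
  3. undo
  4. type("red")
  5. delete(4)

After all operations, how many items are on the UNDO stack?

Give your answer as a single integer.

Answer: 3

Derivation:
After op 1 (type): buf='up' undo_depth=1 redo_depth=0
After op 2 (delete): buf='u' undo_depth=2 redo_depth=0
After op 3 (undo): buf='up' undo_depth=1 redo_depth=1
After op 4 (type): buf='upred' undo_depth=2 redo_depth=0
After op 5 (delete): buf='u' undo_depth=3 redo_depth=0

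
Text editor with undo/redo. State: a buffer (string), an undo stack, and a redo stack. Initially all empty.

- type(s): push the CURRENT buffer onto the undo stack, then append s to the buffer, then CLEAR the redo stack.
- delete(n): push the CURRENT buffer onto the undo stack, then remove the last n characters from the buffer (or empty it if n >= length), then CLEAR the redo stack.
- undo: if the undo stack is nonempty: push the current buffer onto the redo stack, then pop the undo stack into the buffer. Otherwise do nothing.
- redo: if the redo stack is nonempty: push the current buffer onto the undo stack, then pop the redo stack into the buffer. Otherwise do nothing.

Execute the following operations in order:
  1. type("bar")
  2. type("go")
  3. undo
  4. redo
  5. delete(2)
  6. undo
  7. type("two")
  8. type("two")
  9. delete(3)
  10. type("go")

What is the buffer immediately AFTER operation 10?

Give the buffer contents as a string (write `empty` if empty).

After op 1 (type): buf='bar' undo_depth=1 redo_depth=0
After op 2 (type): buf='bargo' undo_depth=2 redo_depth=0
After op 3 (undo): buf='bar' undo_depth=1 redo_depth=1
After op 4 (redo): buf='bargo' undo_depth=2 redo_depth=0
After op 5 (delete): buf='bar' undo_depth=3 redo_depth=0
After op 6 (undo): buf='bargo' undo_depth=2 redo_depth=1
After op 7 (type): buf='bargotwo' undo_depth=3 redo_depth=0
After op 8 (type): buf='bargotwotwo' undo_depth=4 redo_depth=0
After op 9 (delete): buf='bargotwo' undo_depth=5 redo_depth=0
After op 10 (type): buf='bargotwogo' undo_depth=6 redo_depth=0

Answer: bargotwogo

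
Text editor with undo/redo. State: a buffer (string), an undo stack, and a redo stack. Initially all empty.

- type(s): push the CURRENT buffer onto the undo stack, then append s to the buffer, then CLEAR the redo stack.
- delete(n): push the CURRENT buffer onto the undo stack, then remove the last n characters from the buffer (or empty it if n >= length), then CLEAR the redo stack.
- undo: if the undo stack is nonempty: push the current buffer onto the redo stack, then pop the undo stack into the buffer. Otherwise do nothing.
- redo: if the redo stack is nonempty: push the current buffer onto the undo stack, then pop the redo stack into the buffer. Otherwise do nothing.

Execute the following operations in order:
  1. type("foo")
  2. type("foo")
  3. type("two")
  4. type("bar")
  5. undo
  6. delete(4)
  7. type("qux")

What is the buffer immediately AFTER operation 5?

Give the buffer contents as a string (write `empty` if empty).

Answer: foofootwo

Derivation:
After op 1 (type): buf='foo' undo_depth=1 redo_depth=0
After op 2 (type): buf='foofoo' undo_depth=2 redo_depth=0
After op 3 (type): buf='foofootwo' undo_depth=3 redo_depth=0
After op 4 (type): buf='foofootwobar' undo_depth=4 redo_depth=0
After op 5 (undo): buf='foofootwo' undo_depth=3 redo_depth=1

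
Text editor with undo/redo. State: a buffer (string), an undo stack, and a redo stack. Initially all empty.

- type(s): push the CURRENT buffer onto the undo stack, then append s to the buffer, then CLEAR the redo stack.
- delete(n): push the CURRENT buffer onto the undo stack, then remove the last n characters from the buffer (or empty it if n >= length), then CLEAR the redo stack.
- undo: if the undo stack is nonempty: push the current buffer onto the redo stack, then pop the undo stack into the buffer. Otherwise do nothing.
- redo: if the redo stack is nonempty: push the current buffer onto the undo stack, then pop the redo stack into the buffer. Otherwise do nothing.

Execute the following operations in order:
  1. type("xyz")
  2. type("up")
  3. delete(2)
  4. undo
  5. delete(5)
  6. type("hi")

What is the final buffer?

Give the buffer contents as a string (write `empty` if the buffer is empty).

After op 1 (type): buf='xyz' undo_depth=1 redo_depth=0
After op 2 (type): buf='xyzup' undo_depth=2 redo_depth=0
After op 3 (delete): buf='xyz' undo_depth=3 redo_depth=0
After op 4 (undo): buf='xyzup' undo_depth=2 redo_depth=1
After op 5 (delete): buf='(empty)' undo_depth=3 redo_depth=0
After op 6 (type): buf='hi' undo_depth=4 redo_depth=0

Answer: hi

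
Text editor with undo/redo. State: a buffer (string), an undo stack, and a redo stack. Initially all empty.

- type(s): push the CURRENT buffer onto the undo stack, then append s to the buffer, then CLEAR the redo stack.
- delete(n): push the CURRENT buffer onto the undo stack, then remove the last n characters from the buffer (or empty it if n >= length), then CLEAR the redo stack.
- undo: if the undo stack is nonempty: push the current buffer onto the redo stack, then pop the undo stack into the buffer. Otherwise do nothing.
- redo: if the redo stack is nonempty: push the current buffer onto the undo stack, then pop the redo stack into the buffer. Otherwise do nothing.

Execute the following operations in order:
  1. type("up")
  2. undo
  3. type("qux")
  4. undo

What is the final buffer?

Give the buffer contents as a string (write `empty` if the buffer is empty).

Answer: empty

Derivation:
After op 1 (type): buf='up' undo_depth=1 redo_depth=0
After op 2 (undo): buf='(empty)' undo_depth=0 redo_depth=1
After op 3 (type): buf='qux' undo_depth=1 redo_depth=0
After op 4 (undo): buf='(empty)' undo_depth=0 redo_depth=1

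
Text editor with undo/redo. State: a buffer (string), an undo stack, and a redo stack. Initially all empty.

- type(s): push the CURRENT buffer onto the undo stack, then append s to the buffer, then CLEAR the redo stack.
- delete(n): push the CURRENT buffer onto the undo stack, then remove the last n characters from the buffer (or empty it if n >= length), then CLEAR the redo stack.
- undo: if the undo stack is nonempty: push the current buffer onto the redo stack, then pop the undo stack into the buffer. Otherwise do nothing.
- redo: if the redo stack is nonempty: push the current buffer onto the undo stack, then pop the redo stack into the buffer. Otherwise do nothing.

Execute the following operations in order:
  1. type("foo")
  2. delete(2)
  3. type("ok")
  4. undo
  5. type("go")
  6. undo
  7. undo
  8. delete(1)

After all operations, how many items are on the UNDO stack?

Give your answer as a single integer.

Answer: 2

Derivation:
After op 1 (type): buf='foo' undo_depth=1 redo_depth=0
After op 2 (delete): buf='f' undo_depth=2 redo_depth=0
After op 3 (type): buf='fok' undo_depth=3 redo_depth=0
After op 4 (undo): buf='f' undo_depth=2 redo_depth=1
After op 5 (type): buf='fgo' undo_depth=3 redo_depth=0
After op 6 (undo): buf='f' undo_depth=2 redo_depth=1
After op 7 (undo): buf='foo' undo_depth=1 redo_depth=2
After op 8 (delete): buf='fo' undo_depth=2 redo_depth=0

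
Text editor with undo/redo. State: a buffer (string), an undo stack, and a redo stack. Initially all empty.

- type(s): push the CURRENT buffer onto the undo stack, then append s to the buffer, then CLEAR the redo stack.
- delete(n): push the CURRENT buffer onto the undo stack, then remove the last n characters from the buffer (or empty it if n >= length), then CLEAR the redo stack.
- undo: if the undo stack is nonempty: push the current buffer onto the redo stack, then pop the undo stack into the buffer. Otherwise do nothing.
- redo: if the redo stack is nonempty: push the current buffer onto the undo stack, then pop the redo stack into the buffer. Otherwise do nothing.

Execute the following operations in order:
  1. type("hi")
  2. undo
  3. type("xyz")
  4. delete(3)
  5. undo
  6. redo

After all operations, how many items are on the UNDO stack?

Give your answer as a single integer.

Answer: 2

Derivation:
After op 1 (type): buf='hi' undo_depth=1 redo_depth=0
After op 2 (undo): buf='(empty)' undo_depth=0 redo_depth=1
After op 3 (type): buf='xyz' undo_depth=1 redo_depth=0
After op 4 (delete): buf='(empty)' undo_depth=2 redo_depth=0
After op 5 (undo): buf='xyz' undo_depth=1 redo_depth=1
After op 6 (redo): buf='(empty)' undo_depth=2 redo_depth=0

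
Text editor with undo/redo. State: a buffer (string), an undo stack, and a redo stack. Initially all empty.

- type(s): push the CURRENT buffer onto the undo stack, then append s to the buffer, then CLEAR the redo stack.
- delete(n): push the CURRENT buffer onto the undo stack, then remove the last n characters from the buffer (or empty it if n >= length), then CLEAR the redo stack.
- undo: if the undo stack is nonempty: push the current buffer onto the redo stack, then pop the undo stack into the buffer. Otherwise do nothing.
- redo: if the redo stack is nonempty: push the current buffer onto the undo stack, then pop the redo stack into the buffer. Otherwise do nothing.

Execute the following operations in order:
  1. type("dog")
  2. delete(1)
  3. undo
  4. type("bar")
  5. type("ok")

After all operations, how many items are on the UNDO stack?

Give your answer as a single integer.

Answer: 3

Derivation:
After op 1 (type): buf='dog' undo_depth=1 redo_depth=0
After op 2 (delete): buf='do' undo_depth=2 redo_depth=0
After op 3 (undo): buf='dog' undo_depth=1 redo_depth=1
After op 4 (type): buf='dogbar' undo_depth=2 redo_depth=0
After op 5 (type): buf='dogbarok' undo_depth=3 redo_depth=0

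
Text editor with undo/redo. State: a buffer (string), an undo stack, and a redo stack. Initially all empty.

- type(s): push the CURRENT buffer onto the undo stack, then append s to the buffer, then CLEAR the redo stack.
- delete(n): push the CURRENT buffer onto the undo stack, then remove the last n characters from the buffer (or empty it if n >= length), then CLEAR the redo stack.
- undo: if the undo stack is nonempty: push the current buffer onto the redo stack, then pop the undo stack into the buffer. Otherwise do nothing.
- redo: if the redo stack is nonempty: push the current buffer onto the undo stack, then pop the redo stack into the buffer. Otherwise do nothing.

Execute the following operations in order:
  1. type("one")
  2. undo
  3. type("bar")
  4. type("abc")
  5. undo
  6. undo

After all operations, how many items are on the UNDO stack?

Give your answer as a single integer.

Answer: 0

Derivation:
After op 1 (type): buf='one' undo_depth=1 redo_depth=0
After op 2 (undo): buf='(empty)' undo_depth=0 redo_depth=1
After op 3 (type): buf='bar' undo_depth=1 redo_depth=0
After op 4 (type): buf='barabc' undo_depth=2 redo_depth=0
After op 5 (undo): buf='bar' undo_depth=1 redo_depth=1
After op 6 (undo): buf='(empty)' undo_depth=0 redo_depth=2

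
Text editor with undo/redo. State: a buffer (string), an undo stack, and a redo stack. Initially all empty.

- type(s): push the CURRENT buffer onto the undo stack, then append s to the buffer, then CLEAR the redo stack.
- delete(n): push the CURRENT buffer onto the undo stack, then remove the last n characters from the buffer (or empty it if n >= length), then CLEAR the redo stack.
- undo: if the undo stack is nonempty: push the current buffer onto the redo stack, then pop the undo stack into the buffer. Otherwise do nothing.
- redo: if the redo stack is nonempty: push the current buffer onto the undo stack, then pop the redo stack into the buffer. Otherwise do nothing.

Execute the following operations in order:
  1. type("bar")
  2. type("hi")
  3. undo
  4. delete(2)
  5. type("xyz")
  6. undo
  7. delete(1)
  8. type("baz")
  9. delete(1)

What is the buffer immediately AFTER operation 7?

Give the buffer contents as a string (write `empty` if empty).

After op 1 (type): buf='bar' undo_depth=1 redo_depth=0
After op 2 (type): buf='barhi' undo_depth=2 redo_depth=0
After op 3 (undo): buf='bar' undo_depth=1 redo_depth=1
After op 4 (delete): buf='b' undo_depth=2 redo_depth=0
After op 5 (type): buf='bxyz' undo_depth=3 redo_depth=0
After op 6 (undo): buf='b' undo_depth=2 redo_depth=1
After op 7 (delete): buf='(empty)' undo_depth=3 redo_depth=0

Answer: empty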